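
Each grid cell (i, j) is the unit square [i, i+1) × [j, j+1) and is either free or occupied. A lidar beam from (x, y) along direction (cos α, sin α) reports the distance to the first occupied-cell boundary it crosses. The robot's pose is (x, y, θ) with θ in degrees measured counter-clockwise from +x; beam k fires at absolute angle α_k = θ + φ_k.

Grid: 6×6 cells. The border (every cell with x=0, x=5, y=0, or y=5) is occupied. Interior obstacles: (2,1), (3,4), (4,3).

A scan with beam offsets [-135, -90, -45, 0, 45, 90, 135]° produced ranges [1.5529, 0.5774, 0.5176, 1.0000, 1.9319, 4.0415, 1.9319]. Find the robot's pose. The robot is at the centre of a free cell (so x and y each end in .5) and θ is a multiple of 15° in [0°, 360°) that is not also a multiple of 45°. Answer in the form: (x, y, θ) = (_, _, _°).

(x, y, θ) = (1.5, 3.5, 240°)

Enumerate (i+0.5, j+0.5, θ) over the 13 free cells and 16 admissible headings. For each, cast all 7 beams and compare to the given ranges.
  (3.5, 1.5, 195°): beam 1 = 1.7321 ≠ 1.5529 ✗
  (4.5, 4.5, 210°): beam 1 = 0.5176 ≠ 1.5529 ✗
  (3.5, 1.5, 285°): beam 1 = 0.5774 ≠ 1.5529 ✗
  (4.5, 2.5, 120°): beam 1 = 0.5176 ≠ 1.5529 ✗
  …
  (1.5, 3.5, 240°): r_1=1.5529, r_2=0.5774, r_3=0.5176, r_4=1.0000, r_5=1.9319, r_6=4.0415, r_7=1.9319 — all match ✓
Unique over the lattice → pose = (1.5, 3.5, 240°).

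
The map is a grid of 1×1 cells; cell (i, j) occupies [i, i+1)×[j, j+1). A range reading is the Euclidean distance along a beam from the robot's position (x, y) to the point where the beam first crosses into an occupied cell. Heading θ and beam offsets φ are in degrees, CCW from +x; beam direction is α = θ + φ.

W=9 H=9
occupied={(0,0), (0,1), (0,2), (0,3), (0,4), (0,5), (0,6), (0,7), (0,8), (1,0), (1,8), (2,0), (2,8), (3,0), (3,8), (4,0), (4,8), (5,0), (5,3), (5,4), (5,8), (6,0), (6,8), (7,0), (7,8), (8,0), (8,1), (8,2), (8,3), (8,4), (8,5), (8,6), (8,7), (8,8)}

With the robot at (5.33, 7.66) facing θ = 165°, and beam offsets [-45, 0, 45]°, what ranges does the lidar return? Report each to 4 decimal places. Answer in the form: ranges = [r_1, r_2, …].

ranges = [0.3926, 1.3137, 4.9999]

beam 1: φ=-45°, α=120°
  dir = (cos 120°, sin 120°) = (-0.5000, 0.8660); from cell (5,7)
  next x-line at t=0.6600, next y-line at t=0.3926; Δt_x=2.0000, Δt_y=1.1547
    y: enter (5,8) at t=0.3926 ← occupied
  → r_1 = 0.3926
beam 2: φ=0°, α=165°
  dir = (cos 165°, sin 165°) = (-0.9659, 0.2588); from cell (5,7)
  next x-line at t=0.3416, next y-line at t=1.3137; Δt_x=1.0353, Δt_y=3.8637
    x: enter (4,7) at t=0.3416
    y: enter (4,8) at t=1.3137 ← occupied
  → r_2 = 1.3137
beam 3: φ=45°, α=210°
  dir = (cos 210°, sin 210°) = (-0.8660, -0.5000); from cell (5,7)
  next x-line at t=0.3811, next y-line at t=1.3200; Δt_x=1.1547, Δt_y=2.0000
    x: enter (4,7) at t=0.3811
    y: enter (4,6) at t=1.3200
    x: enter (3,6) at t=1.5358
    x: enter (2,6) at t=2.6905
    y: enter (2,5) at t=3.3200
    x: enter (1,5) at t=3.8452
    x: enter (0,5) at t=4.9999 ← occupied
  → r_3 = 4.9999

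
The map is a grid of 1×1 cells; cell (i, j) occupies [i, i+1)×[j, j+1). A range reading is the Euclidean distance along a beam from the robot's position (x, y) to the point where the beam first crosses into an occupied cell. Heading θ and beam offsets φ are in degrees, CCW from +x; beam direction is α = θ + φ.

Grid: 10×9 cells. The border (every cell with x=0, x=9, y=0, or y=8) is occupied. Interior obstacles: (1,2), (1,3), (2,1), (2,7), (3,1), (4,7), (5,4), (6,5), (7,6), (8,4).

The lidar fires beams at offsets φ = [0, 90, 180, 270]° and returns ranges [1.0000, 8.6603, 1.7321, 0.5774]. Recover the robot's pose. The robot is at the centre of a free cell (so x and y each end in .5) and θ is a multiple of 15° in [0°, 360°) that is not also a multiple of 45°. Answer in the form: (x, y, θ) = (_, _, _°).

Enumerate (i+0.5, j+0.5, θ) over the 46 free cells and 16 admissible headings. For each, cast all 4 beams and compare to the given ranges.
  (2.5, 3.5, 165°): beam 1 = 0.5176 ≠ 1.0000 ✗
  (4.5, 5.5, 165°): beam 1 = 3.6235 ≠ 1.0000 ✗
  (1.5, 7.5, 105°): beam 1 = 0.5176 ≠ 1.0000 ✗
  (4.5, 4.5, 105°): beam 1 = 3.6235 ≠ 1.0000 ✗
  …
  (1.5, 5.5, 240°): r_1=1.0000, r_2=8.6603, r_3=1.7321, r_4=0.5774 — all match ✓
Only this pose fits every beam.

(x, y, θ) = (1.5, 5.5, 240°)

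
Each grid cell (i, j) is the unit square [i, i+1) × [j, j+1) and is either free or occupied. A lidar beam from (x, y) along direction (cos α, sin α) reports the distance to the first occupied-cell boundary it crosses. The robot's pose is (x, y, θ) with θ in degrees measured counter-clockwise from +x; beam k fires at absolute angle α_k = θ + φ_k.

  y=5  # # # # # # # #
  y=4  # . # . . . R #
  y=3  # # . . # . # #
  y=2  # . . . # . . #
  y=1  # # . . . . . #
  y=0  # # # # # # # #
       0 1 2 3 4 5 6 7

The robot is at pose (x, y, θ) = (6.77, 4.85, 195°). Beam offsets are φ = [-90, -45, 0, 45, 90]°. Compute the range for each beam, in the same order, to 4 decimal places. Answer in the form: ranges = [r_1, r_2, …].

ranges = [0.1553, 0.3000, 4.9383, 0.9815, 0.8800]

beam 1: φ=-90°, α=105°
  d=(-0.2588,0.9659)  start (6,4)  tX=2.9751 tY=0.1553  stride 1/|dx|=3.8637 1/|dy|=1.0353
    cross y-line → (6,5), t=0.1553 (wall)
  → r_1 = 0.1553
beam 2: φ=-45°, α=150°
  d=(-0.8660,0.5000)  start (6,4)  tX=0.8891 tY=0.3000  stride 1/|dx|=1.1547 1/|dy|=2.0000
    cross y-line → (6,5), t=0.3000 (wall)
  → r_2 = 0.3000
beam 3: φ=0°, α=195°
  d=(-0.9659,-0.2588)  start (6,4)  tX=0.7972 tY=3.2841  stride 1/|dx|=1.0353 1/|dy|=3.8637
    cross x-line → (5,4), t=0.7972
    cross x-line → (4,4), t=1.8324
    cross x-line → (3,4), t=2.8677
    cross y-line → (3,3), t=3.2841
    cross x-line → (2,3), t=3.9030
    cross x-line → (1,3), t=4.9383 (wall)
  → r_3 = 4.9383
beam 4: φ=45°, α=240°
  d=(-0.5000,-0.8660)  start (6,4)  tX=1.5400 tY=0.9815  stride 1/|dx|=2.0000 1/|dy|=1.1547
    cross y-line → (6,3), t=0.9815 (wall)
  → r_4 = 0.9815
beam 5: φ=90°, α=285°
  d=(0.2588,-0.9659)  start (6,4)  tX=0.8887 tY=0.8800  stride 1/|dx|=3.8637 1/|dy|=1.0353
    cross y-line → (6,3), t=0.8800 (wall)
  → r_5 = 0.8800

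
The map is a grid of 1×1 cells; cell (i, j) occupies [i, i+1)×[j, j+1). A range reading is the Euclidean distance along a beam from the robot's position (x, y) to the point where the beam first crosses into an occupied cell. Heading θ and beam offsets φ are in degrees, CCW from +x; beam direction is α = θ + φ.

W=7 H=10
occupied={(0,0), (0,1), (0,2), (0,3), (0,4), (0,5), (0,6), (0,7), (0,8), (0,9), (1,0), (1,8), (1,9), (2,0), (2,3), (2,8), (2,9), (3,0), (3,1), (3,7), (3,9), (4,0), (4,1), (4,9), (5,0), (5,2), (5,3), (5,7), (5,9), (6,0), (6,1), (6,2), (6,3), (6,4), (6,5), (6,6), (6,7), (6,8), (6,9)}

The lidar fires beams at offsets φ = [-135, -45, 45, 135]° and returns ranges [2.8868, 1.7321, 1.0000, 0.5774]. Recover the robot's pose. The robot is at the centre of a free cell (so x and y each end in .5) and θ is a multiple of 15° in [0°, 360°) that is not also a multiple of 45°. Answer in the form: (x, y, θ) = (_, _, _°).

Candidates: 31 free-cell centres × 16 headings = 496 poses. Raycast each; keep the one whose scan matches to 4 dp.
  (4.5, 8.5, 330°): beam 1 = 1.5529 ≠ 2.8868 ✗
  (1.5, 7.5, 210°): beam 1 = 0.5176 ≠ 2.8868 ✗
  (4.5, 8.5, 150°): beam 1 = 1.5529 ≠ 2.8868 ✗
  (2.5, 4.5, 60°): beam 1 = 0.5176 ≠ 2.8868 ✗
  …
  (1.5, 6.5, 75°): r_1=2.8868, r_2=1.7321, r_3=1.0000, r_4=0.5774 — all match ✓
Unique over the lattice → pose = (1.5, 6.5, 75°).

(x, y, θ) = (1.5, 6.5, 75°)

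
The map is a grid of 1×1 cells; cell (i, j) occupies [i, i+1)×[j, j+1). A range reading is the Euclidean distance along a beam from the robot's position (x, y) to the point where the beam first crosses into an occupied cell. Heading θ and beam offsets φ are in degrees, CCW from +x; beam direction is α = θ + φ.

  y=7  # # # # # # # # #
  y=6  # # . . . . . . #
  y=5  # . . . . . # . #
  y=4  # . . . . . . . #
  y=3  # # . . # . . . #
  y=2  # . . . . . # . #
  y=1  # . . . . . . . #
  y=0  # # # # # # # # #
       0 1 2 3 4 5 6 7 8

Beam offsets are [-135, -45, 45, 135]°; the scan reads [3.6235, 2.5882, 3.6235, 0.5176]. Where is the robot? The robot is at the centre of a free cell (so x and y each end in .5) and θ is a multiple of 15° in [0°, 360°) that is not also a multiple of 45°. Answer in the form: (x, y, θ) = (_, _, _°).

(x, y, θ) = (4.5, 4.5, 120°)

The pose lattice has 37·16 = 592 candidates. Test each by forward raycasting.
  (7.5, 1.5, 300°): beam 1 = 5.7956 ≠ 3.6235 ✗
  (7.5, 2.5, 285°): beam 1 = 0.5774 ≠ 3.6235 ✗
  (5.5, 3.5, 210°): beam 1 = 1.9319 ≠ 3.6235 ✗
  (5.5, 3.5, 345°): beam 1 = 0.5774 ≠ 3.6235 ✗
  …
  (4.5, 4.5, 120°): r_1=3.6235, r_2=2.5882, r_3=3.6235, r_4=0.5176 — all match ✓
Unique over the lattice → pose = (4.5, 4.5, 120°).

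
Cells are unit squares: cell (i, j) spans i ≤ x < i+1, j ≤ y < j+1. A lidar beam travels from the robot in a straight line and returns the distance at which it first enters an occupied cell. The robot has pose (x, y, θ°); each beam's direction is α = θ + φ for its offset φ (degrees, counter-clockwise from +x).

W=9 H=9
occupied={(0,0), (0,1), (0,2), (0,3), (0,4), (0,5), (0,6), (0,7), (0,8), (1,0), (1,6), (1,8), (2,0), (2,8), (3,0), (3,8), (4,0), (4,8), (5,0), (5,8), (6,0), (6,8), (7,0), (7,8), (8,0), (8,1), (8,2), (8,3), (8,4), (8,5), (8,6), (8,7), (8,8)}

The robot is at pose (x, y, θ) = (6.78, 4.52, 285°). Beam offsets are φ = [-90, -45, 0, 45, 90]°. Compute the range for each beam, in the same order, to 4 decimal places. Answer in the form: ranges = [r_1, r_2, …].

ranges = [5.9839, 4.0645, 3.6442, 1.4087, 1.2630]

beam 1: φ=-90°, α=195°
  direction (-0.9659, -0.2588); cell (6,4); t to first gridline: x 0.8075, y 2.0091 (then +1.0353 / +3.8637)
    (5,4) via x @ 0.8075
    (4,4) via x @ 1.8428
    (4,3) via y @ 2.0091
    (3,3) via x @ 2.8781
    (2,3) via x @ 3.9133
    (1,3) via x @ 4.9486
    (1,2) via y @ 5.8728
    (0,2) via x @ 5.9839  # hit
  → r_1 = 5.9839
beam 2: φ=-45°, α=240°
  direction (-0.5000, -0.8660); cell (6,4); t to first gridline: x 1.5600, y 0.6004 (then +2.0000 / +1.1547)
    (6,3) via y @ 0.6004
    (5,3) via x @ 1.5600
    (5,2) via y @ 1.7551
    (5,1) via y @ 2.9098
    (4,1) via x @ 3.5600
    (4,0) via y @ 4.0645  # hit
  → r_2 = 4.0645
beam 3: φ=0°, α=285°
  direction (0.2588, -0.9659); cell (6,4); t to first gridline: x 0.8500, y 0.5383 (then +3.8637 / +1.0353)
    (6,3) via y @ 0.5383
    (7,3) via x @ 0.8500
    (7,2) via y @ 1.5736
    (7,1) via y @ 2.6089
    (7,0) via y @ 3.6442  # hit
  → r_3 = 3.6442
beam 4: φ=45°, α=330°
  direction (0.8660, -0.5000); cell (6,4); t to first gridline: x 0.2540, y 1.0400 (then +1.1547 / +2.0000)
    (7,4) via x @ 0.2540
    (7,3) via y @ 1.0400
    (8,3) via x @ 1.4087  # hit
  → r_4 = 1.4087
beam 5: φ=90°, α=15°
  direction (0.9659, 0.2588); cell (6,4); t to first gridline: x 0.2278, y 1.8546 (then +1.0353 / +3.8637)
    (7,4) via x @ 0.2278
    (8,4) via x @ 1.2630  # hit
  → r_5 = 1.2630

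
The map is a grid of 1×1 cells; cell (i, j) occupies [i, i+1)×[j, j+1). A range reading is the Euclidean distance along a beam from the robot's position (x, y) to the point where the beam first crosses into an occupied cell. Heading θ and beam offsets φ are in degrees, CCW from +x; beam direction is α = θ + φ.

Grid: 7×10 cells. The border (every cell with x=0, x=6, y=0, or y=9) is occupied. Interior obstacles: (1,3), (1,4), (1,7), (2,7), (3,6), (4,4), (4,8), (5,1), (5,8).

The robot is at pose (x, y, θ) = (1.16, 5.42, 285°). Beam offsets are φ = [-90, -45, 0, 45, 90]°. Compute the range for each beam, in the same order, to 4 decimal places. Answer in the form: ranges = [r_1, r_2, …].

beam 1: φ=-90°, α=195°
  d=(-0.9659,-0.2588)  start (1,5)  tX=0.1656 tY=1.6228  stride 1/|dx|=1.0353 1/|dy|=3.8637
    cross x-line → (0,5), t=0.1656 (wall)
  → r_1 = 0.1656
beam 2: φ=-45°, α=240°
  d=(-0.5000,-0.8660)  start (1,5)  tX=0.3200 tY=0.4850  stride 1/|dx|=2.0000 1/|dy|=1.1547
    cross x-line → (0,5), t=0.3200 (wall)
  → r_2 = 0.3200
beam 3: φ=0°, α=285°
  d=(0.2588,-0.9659)  start (1,5)  tX=3.2455 tY=0.4348  stride 1/|dx|=3.8637 1/|dy|=1.0353
    cross y-line → (1,4), t=0.4348 (wall)
  → r_3 = 0.4348
beam 4: φ=45°, α=330°
  d=(0.8660,-0.5000)  start (1,5)  tX=0.9699 tY=0.8400  stride 1/|dx|=1.1547 1/|dy|=2.0000
    cross y-line → (1,4), t=0.8400 (wall)
  → r_4 = 0.8400
beam 5: φ=90°, α=15°
  d=(0.9659,0.2588)  start (1,5)  tX=0.8696 tY=2.2409  stride 1/|dx|=1.0353 1/|dy|=3.8637
    cross x-line → (2,5), t=0.8696
    cross x-line → (3,5), t=1.9049
    cross y-line → (3,6), t=2.2409 (wall)
  → r_5 = 2.2409

ranges = [0.1656, 0.3200, 0.4348, 0.8400, 2.2409]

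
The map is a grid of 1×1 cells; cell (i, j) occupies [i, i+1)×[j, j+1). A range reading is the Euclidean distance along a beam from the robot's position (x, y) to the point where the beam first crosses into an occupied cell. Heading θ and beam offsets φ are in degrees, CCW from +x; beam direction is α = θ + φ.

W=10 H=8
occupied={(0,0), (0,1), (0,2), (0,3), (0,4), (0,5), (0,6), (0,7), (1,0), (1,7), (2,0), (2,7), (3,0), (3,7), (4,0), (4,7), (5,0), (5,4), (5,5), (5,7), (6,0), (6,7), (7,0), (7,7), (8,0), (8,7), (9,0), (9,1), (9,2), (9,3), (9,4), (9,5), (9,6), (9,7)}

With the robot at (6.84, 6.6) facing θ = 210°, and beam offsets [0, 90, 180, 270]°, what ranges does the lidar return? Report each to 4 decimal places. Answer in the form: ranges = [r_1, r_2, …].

beam 1: φ=0°, α=210°
  direction (-0.8660, -0.5000); cell (6,6); t to first gridline: x 0.9699, y 1.2000 (then +1.1547 / +2.0000)
    (5,6) via x @ 0.9699
    (5,5) via y @ 1.2000  # hit
  → r_1 = 1.2000
beam 2: φ=90°, α=300°
  direction (0.5000, -0.8660); cell (6,6); t to first gridline: x 0.3200, y 0.6928 (then +2.0000 / +1.1547)
    (7,6) via x @ 0.3200
    (7,5) via y @ 0.6928
    (7,4) via y @ 1.8475
    (8,4) via x @ 2.3200
    (8,3) via y @ 3.0022
    (8,2) via y @ 4.1569
    (9,2) via x @ 4.3200  # hit
  → r_2 = 4.3200
beam 3: φ=180°, α=30°
  direction (0.8660, 0.5000); cell (6,6); t to first gridline: x 0.1848, y 0.8000 (then +1.1547 / +2.0000)
    (7,6) via x @ 0.1848
    (7,7) via y @ 0.8000  # hit
  → r_3 = 0.8000
beam 4: φ=270°, α=120°
  direction (-0.5000, 0.8660); cell (6,6); t to first gridline: x 1.6800, y 0.4619 (then +2.0000 / +1.1547)
    (6,7) via y @ 0.4619  # hit
  → r_4 = 0.4619

ranges = [1.2000, 4.3200, 0.8000, 0.4619]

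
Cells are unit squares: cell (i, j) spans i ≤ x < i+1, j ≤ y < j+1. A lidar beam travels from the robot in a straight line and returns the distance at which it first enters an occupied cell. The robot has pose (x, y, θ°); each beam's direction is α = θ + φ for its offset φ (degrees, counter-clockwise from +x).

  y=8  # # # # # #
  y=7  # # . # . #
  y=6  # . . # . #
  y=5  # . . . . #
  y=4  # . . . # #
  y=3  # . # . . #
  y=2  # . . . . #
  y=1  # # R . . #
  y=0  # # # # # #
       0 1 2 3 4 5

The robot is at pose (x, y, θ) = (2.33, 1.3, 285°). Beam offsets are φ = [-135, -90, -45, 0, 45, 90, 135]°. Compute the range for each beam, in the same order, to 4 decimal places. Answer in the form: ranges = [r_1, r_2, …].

beam 1: φ=-135°, α=150°
  direction (-0.8660, 0.5000); cell (2,1); t to first gridline: x 0.3811, y 1.4000 (then +1.1547 / +2.0000)
    (1,1) via x @ 0.3811  # hit
  → r_1 = 0.3811
beam 2: φ=-90°, α=195°
  direction (-0.9659, -0.2588); cell (2,1); t to first gridline: x 0.3416, y 1.1591 (then +1.0353 / +3.8637)
    (1,1) via x @ 0.3416  # hit
  → r_2 = 0.3416
beam 3: φ=-45°, α=240°
  direction (-0.5000, -0.8660); cell (2,1); t to first gridline: x 0.6600, y 0.3464 (then +2.0000 / +1.1547)
    (2,0) via y @ 0.3464  # hit
  → r_3 = 0.3464
beam 4: φ=0°, α=285°
  direction (0.2588, -0.9659); cell (2,1); t to first gridline: x 2.5887, y 0.3106 (then +3.8637 / +1.0353)
    (2,0) via y @ 0.3106  # hit
  → r_4 = 0.3106
beam 5: φ=45°, α=330°
  direction (0.8660, -0.5000); cell (2,1); t to first gridline: x 0.7736, y 0.6000 (then +1.1547 / +2.0000)
    (2,0) via y @ 0.6000  # hit
  → r_5 = 0.6000
beam 6: φ=90°, α=15°
  direction (0.9659, 0.2588); cell (2,1); t to first gridline: x 0.6936, y 2.7046 (then +1.0353 / +3.8637)
    (3,1) via x @ 0.6936
    (4,1) via x @ 1.7289
    (4,2) via y @ 2.7046
    (5,2) via x @ 2.7642  # hit
  → r_6 = 2.7642
beam 7: φ=135°, α=60°
  direction (0.5000, 0.8660); cell (2,1); t to first gridline: x 1.3400, y 0.8083 (then +2.0000 / +1.1547)
    (2,2) via y @ 0.8083
    (3,2) via x @ 1.3400
    (3,3) via y @ 1.9630
    (3,4) via y @ 3.1177
    (4,4) via x @ 3.3400  # hit
  → r_7 = 3.3400

ranges = [0.3811, 0.3416, 0.3464, 0.3106, 0.6000, 2.7642, 3.3400]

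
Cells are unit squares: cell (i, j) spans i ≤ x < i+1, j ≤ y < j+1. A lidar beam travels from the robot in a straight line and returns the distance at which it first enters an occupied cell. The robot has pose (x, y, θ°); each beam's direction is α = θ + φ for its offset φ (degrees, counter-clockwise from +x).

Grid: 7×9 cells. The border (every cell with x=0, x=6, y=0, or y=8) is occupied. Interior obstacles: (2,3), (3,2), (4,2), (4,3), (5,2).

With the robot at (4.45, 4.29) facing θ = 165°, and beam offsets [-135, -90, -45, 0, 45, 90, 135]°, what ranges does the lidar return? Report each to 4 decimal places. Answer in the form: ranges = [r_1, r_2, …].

beam 1: φ=-135°, α=30°
  direction (0.8660, 0.5000); cell (4,4); t to first gridline: x 0.6351, y 1.4200 (then +1.1547 / +2.0000)
    (5,4) via x @ 0.6351
    (5,5) via y @ 1.4200
    (6,5) via x @ 1.7898  # hit
  → r_1 = 1.7898
beam 2: φ=-90°, α=75°
  direction (0.2588, 0.9659); cell (4,4); t to first gridline: x 2.1250, y 0.7350 (then +3.8637 / +1.0353)
    (4,5) via y @ 0.7350
    (4,6) via y @ 1.7703
    (5,6) via x @ 2.1250
    (5,7) via y @ 2.8056
    (5,8) via y @ 3.8409  # hit
  → r_2 = 3.8409
beam 3: φ=-45°, α=120°
  direction (-0.5000, 0.8660); cell (4,4); t to first gridline: x 0.9000, y 0.8198 (then +2.0000 / +1.1547)
    (4,5) via y @ 0.8198
    (3,5) via x @ 0.9000
    (3,6) via y @ 1.9745
    (2,6) via x @ 2.9000
    (2,7) via y @ 3.1292
    (2,8) via y @ 4.2839  # hit
  → r_3 = 4.2839
beam 4: φ=0°, α=165°
  direction (-0.9659, 0.2588); cell (4,4); t to first gridline: x 0.4659, y 2.7432 (then +1.0353 / +3.8637)
    (3,4) via x @ 0.4659
    (2,4) via x @ 1.5012
    (1,4) via x @ 2.5364
    (1,5) via y @ 2.7432
    (0,5) via x @ 3.5717  # hit
  → r_4 = 3.5717
beam 5: φ=45°, α=210°
  direction (-0.8660, -0.5000); cell (4,4); t to first gridline: x 0.5196, y 0.5800 (then +1.1547 / +2.0000)
    (3,4) via x @ 0.5196
    (3,3) via y @ 0.5800
    (2,3) via x @ 1.6743  # hit
  → r_5 = 1.6743
beam 6: φ=90°, α=255°
  direction (-0.2588, -0.9659); cell (4,4); t to first gridline: x 1.7387, y 0.3002 (then +3.8637 / +1.0353)
    (4,3) via y @ 0.3002  # hit
  → r_6 = 0.3002
beam 7: φ=135°, α=300°
  direction (0.5000, -0.8660); cell (4,4); t to first gridline: x 1.1000, y 0.3349 (then +2.0000 / +1.1547)
    (4,3) via y @ 0.3349  # hit
  → r_7 = 0.3349

ranges = [1.7898, 3.8409, 4.2839, 3.5717, 1.6743, 0.3002, 0.3349]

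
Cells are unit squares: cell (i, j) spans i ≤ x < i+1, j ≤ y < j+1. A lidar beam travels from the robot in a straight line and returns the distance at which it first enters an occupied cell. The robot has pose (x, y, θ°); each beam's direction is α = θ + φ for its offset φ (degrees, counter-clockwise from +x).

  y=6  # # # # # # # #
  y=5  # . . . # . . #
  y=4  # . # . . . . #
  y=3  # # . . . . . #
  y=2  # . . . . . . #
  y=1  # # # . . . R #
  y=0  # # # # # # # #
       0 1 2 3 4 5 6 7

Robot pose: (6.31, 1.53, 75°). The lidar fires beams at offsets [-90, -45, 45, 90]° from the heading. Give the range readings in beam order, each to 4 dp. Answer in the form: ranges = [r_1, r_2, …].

beam 1: φ=-90°, α=345°
  dir = (cos 345°, sin 345°) = (0.9659, -0.2588); from cell (6,1)
  next x-line at t=0.7143, next y-line at t=2.0478; Δt_x=1.0353, Δt_y=3.8637
    x: enter (7,1) at t=0.7143 ← occupied
  → r_1 = 0.7143
beam 2: φ=-45°, α=30°
  dir = (cos 30°, sin 30°) = (0.8660, 0.5000); from cell (6,1)
  next x-line at t=0.7967, next y-line at t=0.9400; Δt_x=1.1547, Δt_y=2.0000
    x: enter (7,1) at t=0.7967 ← occupied
  → r_2 = 0.7967
beam 3: φ=45°, α=120°
  dir = (cos 120°, sin 120°) = (-0.5000, 0.8660); from cell (6,1)
  next x-line at t=0.6200, next y-line at t=0.5427; Δt_x=2.0000, Δt_y=1.1547
    y: enter (6,2) at t=0.5427
    x: enter (5,2) at t=0.6200
    y: enter (5,3) at t=1.6974
    x: enter (4,3) at t=2.6200
    y: enter (4,4) at t=2.8521
    y: enter (4,5) at t=4.0068 ← occupied
  → r_3 = 4.0068
beam 4: φ=90°, α=165°
  dir = (cos 165°, sin 165°) = (-0.9659, 0.2588); from cell (6,1)
  next x-line at t=0.3209, next y-line at t=1.8159; Δt_x=1.0353, Δt_y=3.8637
    x: enter (5,1) at t=0.3209
    x: enter (4,1) at t=1.3562
    y: enter (4,2) at t=1.8159
    x: enter (3,2) at t=2.3915
    x: enter (2,2) at t=3.4268
    x: enter (1,2) at t=4.4620
    x: enter (0,2) at t=5.4973 ← occupied
  → r_4 = 5.4973

ranges = [0.7143, 0.7967, 4.0068, 5.4973]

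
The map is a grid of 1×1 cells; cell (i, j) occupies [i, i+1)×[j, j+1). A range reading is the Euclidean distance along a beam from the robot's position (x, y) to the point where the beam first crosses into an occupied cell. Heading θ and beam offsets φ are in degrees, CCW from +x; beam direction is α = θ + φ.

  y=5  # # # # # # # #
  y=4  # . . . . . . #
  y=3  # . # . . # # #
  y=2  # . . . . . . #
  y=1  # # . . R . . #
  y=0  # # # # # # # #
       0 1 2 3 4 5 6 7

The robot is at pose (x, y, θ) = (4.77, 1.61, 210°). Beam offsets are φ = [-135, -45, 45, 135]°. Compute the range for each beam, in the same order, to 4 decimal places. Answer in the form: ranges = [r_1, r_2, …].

beam 1: φ=-135°, α=75°
  cosα=0.2588 sinα=0.9659 | (4,1) | tMaxX 0.8887 tMaxY 0.4038 | tΔX 3.8637 tΔY 1.0353
    t=0.4038 [y] (4,2)
    t=0.8887 [x] (5,2)
    t=1.4390 [y] (5,3) — stop
  → r_1 = 1.4390
beam 2: φ=-45°, α=165°
  cosα=-0.9659 sinα=0.2588 | (4,1) | tMaxX 0.7972 tMaxY 1.5068 | tΔX 1.0353 tΔY 3.8637
    t=0.7972 [x] (3,1)
    t=1.5068 [y] (3,2)
    t=1.8324 [x] (2,2)
    t=2.8677 [x] (1,2)
    t=3.9030 [x] (0,2) — stop
  → r_2 = 3.9030
beam 3: φ=45°, α=255°
  cosα=-0.2588 sinα=-0.9659 | (4,1) | tMaxX 2.9751 tMaxY 0.6315 | tΔX 3.8637 tΔY 1.0353
    t=0.6315 [y] (4,0) — stop
  → r_3 = 0.6315
beam 4: φ=135°, α=345°
  cosα=0.9659 sinα=-0.2588 | (4,1) | tMaxX 0.2381 tMaxY 2.3569 | tΔX 1.0353 tΔY 3.8637
    t=0.2381 [x] (5,1)
    t=1.2734 [x] (6,1)
    t=2.3087 [x] (7,1) — stop
  → r_4 = 2.3087

ranges = [1.4390, 3.9030, 0.6315, 2.3087]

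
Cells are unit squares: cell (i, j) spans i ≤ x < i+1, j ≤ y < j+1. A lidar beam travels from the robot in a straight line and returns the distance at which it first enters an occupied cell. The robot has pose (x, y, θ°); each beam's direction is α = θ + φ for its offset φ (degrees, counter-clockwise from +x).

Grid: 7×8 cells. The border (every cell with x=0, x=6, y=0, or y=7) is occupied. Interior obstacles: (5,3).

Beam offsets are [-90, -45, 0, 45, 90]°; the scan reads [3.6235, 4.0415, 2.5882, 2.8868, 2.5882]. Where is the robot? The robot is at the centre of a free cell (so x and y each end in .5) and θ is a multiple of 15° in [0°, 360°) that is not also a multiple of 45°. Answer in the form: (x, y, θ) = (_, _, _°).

The pose lattice has 29·16 = 464 candidates. Test each by forward raycasting.
  (3.5, 4.5, 330°): beam 1 = 4.0415 ≠ 3.6235 ✗
  (2.5, 2.5, 15°): beam 1 = 1.5529 ≠ 3.6235 ✗
  (5.5, 1.5, 255°): beam 1 = 4.6587 ≠ 3.6235 ✗
  …
  (3.5, 3.5, 165°): r_1=3.6235, r_2=4.0415, r_3=2.5882, r_4=2.8868, r_5=2.5882 — all match ✓
Unique over the lattice → pose = (3.5, 3.5, 165°).

(x, y, θ) = (3.5, 3.5, 165°)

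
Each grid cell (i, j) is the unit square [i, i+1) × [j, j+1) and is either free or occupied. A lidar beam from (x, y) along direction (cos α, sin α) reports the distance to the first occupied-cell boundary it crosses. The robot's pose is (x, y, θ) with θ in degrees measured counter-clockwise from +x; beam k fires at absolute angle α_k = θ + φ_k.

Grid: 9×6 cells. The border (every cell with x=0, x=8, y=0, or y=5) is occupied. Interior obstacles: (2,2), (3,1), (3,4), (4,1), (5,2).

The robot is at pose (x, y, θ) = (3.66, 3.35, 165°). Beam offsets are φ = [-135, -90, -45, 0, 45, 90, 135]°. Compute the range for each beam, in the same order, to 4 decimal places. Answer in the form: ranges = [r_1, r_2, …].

beam 1: φ=-135°, α=30°
  dir = (cos 30°, sin 30°) = (0.8660, 0.5000); from cell (3,3)
  next x-line at t=0.3926, next y-line at t=1.3000; Δt_x=1.1547, Δt_y=2.0000
    x: enter (4,3) at t=0.3926
    y: enter (4,4) at t=1.3000
    x: enter (5,4) at t=1.5473
    x: enter (6,4) at t=2.7020
    y: enter (6,5) at t=3.3000 ← occupied
  → r_1 = 3.3000
beam 2: φ=-90°, α=75°
  dir = (cos 75°, sin 75°) = (0.2588, 0.9659); from cell (3,3)
  next x-line at t=1.3137, next y-line at t=0.6729; Δt_x=3.8637, Δt_y=1.0353
    y: enter (3,4) at t=0.6729 ← occupied
  → r_2 = 0.6729
beam 3: φ=-45°, α=120°
  dir = (cos 120°, sin 120°) = (-0.5000, 0.8660); from cell (3,3)
  next x-line at t=1.3200, next y-line at t=0.7506; Δt_x=2.0000, Δt_y=1.1547
    y: enter (3,4) at t=0.7506 ← occupied
  → r_3 = 0.7506
beam 4: φ=0°, α=165°
  dir = (cos 165°, sin 165°) = (-0.9659, 0.2588); from cell (3,3)
  next x-line at t=0.6833, next y-line at t=2.5114; Δt_x=1.0353, Δt_y=3.8637
    x: enter (2,3) at t=0.6833
    x: enter (1,3) at t=1.7186
    y: enter (1,4) at t=2.5114
    x: enter (0,4) at t=2.7538 ← occupied
  → r_4 = 2.7538
beam 5: φ=45°, α=210°
  dir = (cos 210°, sin 210°) = (-0.8660, -0.5000); from cell (3,3)
  next x-line at t=0.7621, next y-line at t=0.7000; Δt_x=1.1547, Δt_y=2.0000
    y: enter (3,2) at t=0.7000
    x: enter (2,2) at t=0.7621 ← occupied
  → r_5 = 0.7621
beam 6: φ=90°, α=255°
  dir = (cos 255°, sin 255°) = (-0.2588, -0.9659); from cell (3,3)
  next x-line at t=2.5500, next y-line at t=0.3623; Δt_x=3.8637, Δt_y=1.0353
    y: enter (3,2) at t=0.3623
    y: enter (3,1) at t=1.3976 ← occupied
  → r_6 = 1.3976
beam 7: φ=135°, α=300°
  dir = (cos 300°, sin 300°) = (0.5000, -0.8660); from cell (3,3)
  next x-line at t=0.6800, next y-line at t=0.4041; Δt_x=2.0000, Δt_y=1.1547
    y: enter (3,2) at t=0.4041
    x: enter (4,2) at t=0.6800
    y: enter (4,1) at t=1.5588 ← occupied
  → r_7 = 1.5588

ranges = [3.3000, 0.6729, 0.7506, 2.7538, 0.7621, 1.3976, 1.5588]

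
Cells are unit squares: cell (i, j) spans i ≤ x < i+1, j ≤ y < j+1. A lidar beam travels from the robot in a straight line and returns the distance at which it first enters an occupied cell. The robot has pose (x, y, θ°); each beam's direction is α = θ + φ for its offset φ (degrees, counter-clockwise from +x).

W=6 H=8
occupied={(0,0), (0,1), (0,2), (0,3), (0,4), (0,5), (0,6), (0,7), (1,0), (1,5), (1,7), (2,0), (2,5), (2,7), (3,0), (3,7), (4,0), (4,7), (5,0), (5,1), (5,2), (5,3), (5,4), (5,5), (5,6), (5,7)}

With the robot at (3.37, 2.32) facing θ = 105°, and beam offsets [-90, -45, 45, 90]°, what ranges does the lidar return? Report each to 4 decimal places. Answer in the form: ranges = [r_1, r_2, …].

beam 1: φ=-90°, α=15°
  cosα=0.9659 sinα=0.2588 | (3,2) | tMaxX 0.6522 tMaxY 2.6273 | tΔX 1.0353 tΔY 3.8637
    t=0.6522 [x] (4,2)
    t=1.6875 [x] (5,2) — stop
  → r_1 = 1.6875
beam 2: φ=-45°, α=60°
  cosα=0.5000 sinα=0.8660 | (3,2) | tMaxX 1.2600 tMaxY 0.7852 | tΔX 2.0000 tΔY 1.1547
    t=0.7852 [y] (3,3)
    t=1.2600 [x] (4,3)
    t=1.9399 [y] (4,4)
    t=3.0946 [y] (4,5)
    t=3.2600 [x] (5,5) — stop
  → r_2 = 3.2600
beam 3: φ=45°, α=150°
  cosα=-0.8660 sinα=0.5000 | (3,2) | tMaxX 0.4272 tMaxY 1.3600 | tΔX 1.1547 tΔY 2.0000
    t=0.4272 [x] (2,2)
    t=1.3600 [y] (2,3)
    t=1.5819 [x] (1,3)
    t=2.7366 [x] (0,3) — stop
  → r_3 = 2.7366
beam 4: φ=90°, α=195°
  cosα=-0.9659 sinα=-0.2588 | (3,2) | tMaxX 0.3831 tMaxY 1.2364 | tΔX 1.0353 tΔY 3.8637
    t=0.3831 [x] (2,2)
    t=1.2364 [y] (2,1)
    t=1.4183 [x] (1,1)
    t=2.4536 [x] (0,1) — stop
  → r_4 = 2.4536

ranges = [1.6875, 3.2600, 2.7366, 2.4536]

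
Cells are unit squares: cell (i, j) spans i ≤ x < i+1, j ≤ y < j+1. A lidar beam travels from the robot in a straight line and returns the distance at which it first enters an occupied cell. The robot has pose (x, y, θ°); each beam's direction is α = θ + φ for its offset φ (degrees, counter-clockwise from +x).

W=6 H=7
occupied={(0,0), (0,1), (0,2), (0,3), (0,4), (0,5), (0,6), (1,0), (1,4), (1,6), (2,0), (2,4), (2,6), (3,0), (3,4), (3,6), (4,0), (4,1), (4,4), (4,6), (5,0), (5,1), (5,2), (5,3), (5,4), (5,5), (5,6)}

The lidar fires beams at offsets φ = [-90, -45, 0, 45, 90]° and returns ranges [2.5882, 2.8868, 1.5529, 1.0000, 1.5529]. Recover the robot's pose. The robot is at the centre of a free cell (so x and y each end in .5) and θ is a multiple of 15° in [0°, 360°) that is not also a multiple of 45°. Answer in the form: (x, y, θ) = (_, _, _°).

(x, y, θ) = (3.5, 2.5, 255°)

Enumerate (i+0.5, j+0.5, θ) over the 15 free cells and 16 admissible headings. For each, cast all 5 beams and compare to the given ranges.
  (3.5, 3.5, 75°): beam 1 = 1.5529 ≠ 2.5882 ✗
  (1.5, 3.5, 15°): beam 2 = 3.0000 ≠ 2.8868 ✗
  (1.5, 1.5, 345°): beam 1 = 0.5176 ≠ 2.5882 ✗
  (2.5, 3.5, 60°): beam 1 = 2.8868 ≠ 2.5882 ✗
  …
  (3.5, 2.5, 255°): r_1=2.5882, r_2=2.8868, r_3=1.5529, r_4=1.0000, r_5=1.5529 — all match ✓
No second candidate reproduces the full scan.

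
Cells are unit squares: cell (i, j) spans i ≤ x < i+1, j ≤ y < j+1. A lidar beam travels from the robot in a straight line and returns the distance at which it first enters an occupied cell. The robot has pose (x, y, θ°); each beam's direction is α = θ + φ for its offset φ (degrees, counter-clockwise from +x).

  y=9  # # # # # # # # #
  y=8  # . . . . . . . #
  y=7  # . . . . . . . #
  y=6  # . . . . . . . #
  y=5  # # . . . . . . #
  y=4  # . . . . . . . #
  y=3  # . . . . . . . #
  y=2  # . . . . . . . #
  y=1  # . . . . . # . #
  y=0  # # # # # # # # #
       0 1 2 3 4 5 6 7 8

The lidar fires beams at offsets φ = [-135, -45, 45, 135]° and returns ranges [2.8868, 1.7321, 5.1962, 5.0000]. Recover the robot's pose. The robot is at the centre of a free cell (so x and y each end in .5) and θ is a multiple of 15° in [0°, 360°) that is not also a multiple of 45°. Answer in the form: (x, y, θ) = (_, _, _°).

The pose lattice has 54·16 = 864 candidates. Test each by forward raycasting.
  (1.5, 2.5, 75°): beam 1 = 1.7321 ≠ 2.8868 ✗
  (3.5, 2.5, 240°): beam 1 = 6.7293 ≠ 2.8868 ✗
  (3.5, 1.5, 150°): beam 1 = 4.6587 ≠ 2.8868 ✗
  (7.5, 1.5, 210°): beam 1 = 1.9319 ≠ 2.8868 ✗
  (4.5, 4.5, 240°): beam 1 = 4.6587 ≠ 2.8868 ✗
  …
  (3.5, 6.5, 255°): r_1=2.8868, r_2=1.7321, r_3=5.1962, r_4=5.0000 — all match ✓
No second candidate reproduces the full scan.

(x, y, θ) = (3.5, 6.5, 255°)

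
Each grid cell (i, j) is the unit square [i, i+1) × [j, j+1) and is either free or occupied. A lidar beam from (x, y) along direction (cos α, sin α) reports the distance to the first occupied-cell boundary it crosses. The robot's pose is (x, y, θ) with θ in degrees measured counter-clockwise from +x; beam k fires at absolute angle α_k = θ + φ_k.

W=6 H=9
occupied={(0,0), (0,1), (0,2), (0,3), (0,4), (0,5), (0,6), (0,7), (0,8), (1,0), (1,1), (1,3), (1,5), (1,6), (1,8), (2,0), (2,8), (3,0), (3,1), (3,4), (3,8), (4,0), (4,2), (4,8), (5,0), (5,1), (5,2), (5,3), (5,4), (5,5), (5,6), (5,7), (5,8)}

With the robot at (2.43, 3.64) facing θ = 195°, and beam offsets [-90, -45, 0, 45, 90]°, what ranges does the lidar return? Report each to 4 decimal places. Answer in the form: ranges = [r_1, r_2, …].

ranges = [1.6614, 0.4965, 0.4452, 1.8937, 2.2023]

beam 1: φ=-90°, α=105°
  cosα=-0.2588 sinα=0.9659 | (2,3) | tMaxX 1.6614 tMaxY 0.3727 | tΔX 3.8637 tΔY 1.0353
    t=0.3727 [y] (2,4)
    t=1.4080 [y] (2,5)
    t=1.6614 [x] (1,5) — stop
  → r_1 = 1.6614
beam 2: φ=-45°, α=150°
  cosα=-0.8660 sinα=0.5000 | (2,3) | tMaxX 0.4965 tMaxY 0.7200 | tΔX 1.1547 tΔY 2.0000
    t=0.4965 [x] (1,3) — stop
  → r_2 = 0.4965
beam 3: φ=0°, α=195°
  cosα=-0.9659 sinα=-0.2588 | (2,3) | tMaxX 0.4452 tMaxY 2.4728 | tΔX 1.0353 tΔY 3.8637
    t=0.4452 [x] (1,3) — stop
  → r_3 = 0.4452
beam 4: φ=45°, α=240°
  cosα=-0.5000 sinα=-0.8660 | (2,3) | tMaxX 0.8600 tMaxY 0.7390 | tΔX 2.0000 tΔY 1.1547
    t=0.7390 [y] (2,2)
    t=0.8600 [x] (1,2)
    t=1.8937 [y] (1,1) — stop
  → r_4 = 1.8937
beam 5: φ=90°, α=285°
  cosα=0.2588 sinα=-0.9659 | (2,3) | tMaxX 2.2023 tMaxY 0.6626 | tΔX 3.8637 tΔY 1.0353
    t=0.6626 [y] (2,2)
    t=1.6979 [y] (2,1)
    t=2.2023 [x] (3,1) — stop
  → r_5 = 2.2023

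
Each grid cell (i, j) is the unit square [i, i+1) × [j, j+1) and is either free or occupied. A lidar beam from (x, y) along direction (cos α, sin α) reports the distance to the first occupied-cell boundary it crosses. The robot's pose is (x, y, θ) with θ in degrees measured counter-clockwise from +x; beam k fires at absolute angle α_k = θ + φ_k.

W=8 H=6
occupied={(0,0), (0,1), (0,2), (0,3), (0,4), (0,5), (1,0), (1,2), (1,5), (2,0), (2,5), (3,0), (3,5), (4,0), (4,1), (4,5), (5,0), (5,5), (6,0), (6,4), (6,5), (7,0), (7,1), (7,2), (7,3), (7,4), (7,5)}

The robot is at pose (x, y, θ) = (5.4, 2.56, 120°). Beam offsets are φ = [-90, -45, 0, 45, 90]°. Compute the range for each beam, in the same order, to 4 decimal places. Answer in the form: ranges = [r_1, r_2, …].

ranges = [1.8475, 2.3182, 2.8175, 4.5552, 1.1200]

beam 1: φ=-90°, α=30°
  direction (0.8660, 0.5000); cell (5,2); t to first gridline: x 0.6928, y 0.8800 (then +1.1547 / +2.0000)
    (6,2) via x @ 0.6928
    (6,3) via y @ 0.8800
    (7,3) via x @ 1.8475  # hit
  → r_1 = 1.8475
beam 2: φ=-45°, α=75°
  direction (0.2588, 0.9659); cell (5,2); t to first gridline: x 2.3182, y 0.4555 (then +3.8637 / +1.0353)
    (5,3) via y @ 0.4555
    (5,4) via y @ 1.4908
    (6,4) via x @ 2.3182  # hit
  → r_2 = 2.3182
beam 3: φ=0°, α=120°
  direction (-0.5000, 0.8660); cell (5,2); t to first gridline: x 0.8000, y 0.5081 (then +2.0000 / +1.1547)
    (5,3) via y @ 0.5081
    (4,3) via x @ 0.8000
    (4,4) via y @ 1.6628
    (3,4) via x @ 2.8000
    (3,5) via y @ 2.8175  # hit
  → r_3 = 2.8175
beam 4: φ=45°, α=165°
  direction (-0.9659, 0.2588); cell (5,2); t to first gridline: x 0.4141, y 1.7000 (then +1.0353 / +3.8637)
    (4,2) via x @ 0.4141
    (3,2) via x @ 1.4494
    (3,3) via y @ 1.7000
    (2,3) via x @ 2.4847
    (1,3) via x @ 3.5199
    (0,3) via x @ 4.5552  # hit
  → r_4 = 4.5552
beam 5: φ=90°, α=210°
  direction (-0.8660, -0.5000); cell (5,2); t to first gridline: x 0.4619, y 1.1200 (then +1.1547 / +2.0000)
    (4,2) via x @ 0.4619
    (4,1) via y @ 1.1200  # hit
  → r_5 = 1.1200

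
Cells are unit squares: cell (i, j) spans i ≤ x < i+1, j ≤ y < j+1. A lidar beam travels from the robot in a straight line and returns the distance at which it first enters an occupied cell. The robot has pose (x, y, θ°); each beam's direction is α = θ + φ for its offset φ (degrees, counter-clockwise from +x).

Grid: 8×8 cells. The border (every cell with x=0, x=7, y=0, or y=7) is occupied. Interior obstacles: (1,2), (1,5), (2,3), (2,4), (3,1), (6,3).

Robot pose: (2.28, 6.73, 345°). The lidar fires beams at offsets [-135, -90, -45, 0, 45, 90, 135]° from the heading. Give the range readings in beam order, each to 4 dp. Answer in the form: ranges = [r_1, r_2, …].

beam 1: φ=-135°, α=210°
  cosα=-0.8660 sinα=-0.5000 | (2,6) | tMaxX 0.3233 tMaxY 1.4600 | tΔX 1.1547 tΔY 2.0000
    t=0.3233 [x] (1,6)
    t=1.4600 [y] (1,5) — stop
  → r_1 = 1.4600
beam 2: φ=-90°, α=255°
  cosα=-0.2588 sinα=-0.9659 | (2,6) | tMaxX 1.0818 tMaxY 0.7558 | tΔX 3.8637 tΔY 1.0353
    t=0.7558 [y] (2,5)
    t=1.0818 [x] (1,5) — stop
  → r_2 = 1.0818
beam 3: φ=-45°, α=300°
  cosα=0.5000 sinα=-0.8660 | (2,6) | tMaxX 1.4400 tMaxY 0.8429 | tΔX 2.0000 tΔY 1.1547
    t=0.8429 [y] (2,5)
    t=1.4400 [x] (3,5)
    t=1.9976 [y] (3,4)
    t=3.1523 [y] (3,3)
    t=3.4400 [x] (4,3)
    t=4.3070 [y] (4,2)
    t=5.4400 [x] (5,2)
    t=5.4617 [y] (5,1)
    t=6.6164 [y] (5,0) — stop
  → r_3 = 6.6164
beam 4: φ=0°, α=345°
  cosα=0.9659 sinα=-0.2588 | (2,6) | tMaxX 0.7454 tMaxY 2.8205 | tΔX 1.0353 tΔY 3.8637
    t=0.7454 [x] (3,6)
    t=1.7807 [x] (4,6)
    t=2.8160 [x] (5,6)
    t=2.8205 [y] (5,5)
    t=3.8512 [x] (6,5)
    t=4.8865 [x] (7,5) — stop
  → r_4 = 4.8865
beam 5: φ=45°, α=30°
  cosα=0.8660 sinα=0.5000 | (2,6) | tMaxX 0.8314 tMaxY 0.5400 | tΔX 1.1547 tΔY 2.0000
    t=0.5400 [y] (2,7) — stop
  → r_5 = 0.5400
beam 6: φ=90°, α=75°
  cosα=0.2588 sinα=0.9659 | (2,6) | tMaxX 2.7819 tMaxY 0.2795 | tΔX 3.8637 tΔY 1.0353
    t=0.2795 [y] (2,7) — stop
  → r_6 = 0.2795
beam 7: φ=135°, α=120°
  cosα=-0.5000 sinα=0.8660 | (2,6) | tMaxX 0.5600 tMaxY 0.3118 | tΔX 2.0000 tΔY 1.1547
    t=0.3118 [y] (2,7) — stop
  → r_7 = 0.3118

ranges = [1.4600, 1.0818, 6.6164, 4.8865, 0.5400, 0.2795, 0.3118]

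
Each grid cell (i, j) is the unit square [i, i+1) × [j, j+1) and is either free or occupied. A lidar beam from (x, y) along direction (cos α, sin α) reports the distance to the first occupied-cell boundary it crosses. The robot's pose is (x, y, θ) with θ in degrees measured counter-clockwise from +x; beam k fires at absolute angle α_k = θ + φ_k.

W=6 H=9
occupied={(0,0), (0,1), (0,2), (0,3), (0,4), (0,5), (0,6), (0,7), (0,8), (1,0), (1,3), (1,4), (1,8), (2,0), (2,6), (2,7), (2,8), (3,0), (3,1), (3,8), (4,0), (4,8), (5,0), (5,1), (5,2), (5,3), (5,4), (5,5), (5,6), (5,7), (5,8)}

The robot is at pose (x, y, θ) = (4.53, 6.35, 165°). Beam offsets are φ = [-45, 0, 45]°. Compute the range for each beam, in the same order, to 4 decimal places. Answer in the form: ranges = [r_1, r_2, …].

beam 1: φ=-45°, α=120°
  direction (-0.5000, 0.8660); cell (4,6); t to first gridline: x 1.0600, y 0.7506 (then +2.0000 / +1.1547)
    (4,7) via y @ 0.7506
    (3,7) via x @ 1.0600
    (3,8) via y @ 1.9053  # hit
  → r_1 = 1.9053
beam 2: φ=0°, α=165°
  direction (-0.9659, 0.2588); cell (4,6); t to first gridline: x 0.5487, y 2.5114 (then +1.0353 / +3.8637)
    (3,6) via x @ 0.5487
    (2,6) via x @ 1.5840  # hit
  → r_2 = 1.5840
beam 3: φ=45°, α=210°
  direction (-0.8660, -0.5000); cell (4,6); t to first gridline: x 0.6120, y 0.7000 (then +1.1547 / +2.0000)
    (3,6) via x @ 0.6120
    (3,5) via y @ 0.7000
    (2,5) via x @ 1.7667
    (2,4) via y @ 2.7000
    (1,4) via x @ 2.9214  # hit
  → r_3 = 2.9214

ranges = [1.9053, 1.5840, 2.9214]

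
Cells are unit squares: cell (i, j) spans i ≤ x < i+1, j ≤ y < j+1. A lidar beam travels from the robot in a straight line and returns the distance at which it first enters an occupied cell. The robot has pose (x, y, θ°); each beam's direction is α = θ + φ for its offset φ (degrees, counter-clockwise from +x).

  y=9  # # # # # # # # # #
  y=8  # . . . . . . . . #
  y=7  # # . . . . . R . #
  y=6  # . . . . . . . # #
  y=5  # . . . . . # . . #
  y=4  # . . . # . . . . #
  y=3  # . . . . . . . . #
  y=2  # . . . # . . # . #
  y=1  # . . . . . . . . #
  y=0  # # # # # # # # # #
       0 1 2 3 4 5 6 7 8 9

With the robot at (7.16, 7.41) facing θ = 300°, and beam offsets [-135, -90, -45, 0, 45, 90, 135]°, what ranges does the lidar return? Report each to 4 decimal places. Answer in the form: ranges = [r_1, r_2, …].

ranges = [6.1433, 7.1130, 1.4597, 3.6800, 1.5841, 2.1246, 1.6461]

beam 1: φ=-135°, α=165°
  cosα=-0.9659 sinα=0.2588 | (7,7) | tMaxX 0.1656 tMaxY 2.2796 | tΔX 1.0353 tΔY 3.8637
    t=0.1656 [x] (6,7)
    t=1.2009 [x] (5,7)
    t=2.2362 [x] (4,7)
    t=2.2796 [y] (4,8)
    t=3.2715 [x] (3,8)
    t=4.3067 [x] (2,8)
    t=5.3420 [x] (1,8)
    t=6.1433 [y] (1,9) — stop
  → r_1 = 6.1433
beam 2: φ=-90°, α=210°
  cosα=-0.8660 sinα=-0.5000 | (7,7) | tMaxX 0.1848 tMaxY 0.8200 | tΔX 1.1547 tΔY 2.0000
    t=0.1848 [x] (6,7)
    t=0.8200 [y] (6,6)
    t=1.3395 [x] (5,6)
    t=2.4942 [x] (4,6)
    t=2.8200 [y] (4,5)
    t=3.6489 [x] (3,5)
    t=4.8036 [x] (2,5)
    t=4.8200 [y] (2,4)
    t=5.9583 [x] (1,4)
    t=6.8200 [y] (1,3)
    t=7.1130 [x] (0,3) — stop
  → r_2 = 7.1130
beam 3: φ=-45°, α=255°
  cosα=-0.2588 sinα=-0.9659 | (7,7) | tMaxX 0.6182 tMaxY 0.4245 | tΔX 3.8637 tΔY 1.0353
    t=0.4245 [y] (7,6)
    t=0.6182 [x] (6,6)
    t=1.4597 [y] (6,5) — stop
  → r_3 = 1.4597
beam 4: φ=0°, α=300°
  cosα=0.5000 sinα=-0.8660 | (7,7) | tMaxX 1.6800 tMaxY 0.4734 | tΔX 2.0000 tΔY 1.1547
    t=0.4734 [y] (7,6)
    t=1.6281 [y] (7,5)
    t=1.6800 [x] (8,5)
    t=2.7828 [y] (8,4)
    t=3.6800 [x] (9,4) — stop
  → r_4 = 3.6800
beam 5: φ=45°, α=345°
  cosα=0.9659 sinα=-0.2588 | (7,7) | tMaxX 0.8696 tMaxY 1.5841 | tΔX 1.0353 tΔY 3.8637
    t=0.8696 [x] (8,7)
    t=1.5841 [y] (8,6) — stop
  → r_5 = 1.5841
beam 6: φ=90°, α=30°
  cosα=0.8660 sinα=0.5000 | (7,7) | tMaxX 0.9699 tMaxY 1.1800 | tΔX 1.1547 tΔY 2.0000
    t=0.9699 [x] (8,7)
    t=1.1800 [y] (8,8)
    t=2.1246 [x] (9,8) — stop
  → r_6 = 2.1246
beam 7: φ=135°, α=75°
  cosα=0.2588 sinα=0.9659 | (7,7) | tMaxX 3.2455 tMaxY 0.6108 | tΔX 3.8637 tΔY 1.0353
    t=0.6108 [y] (7,8)
    t=1.6461 [y] (7,9) — stop
  → r_7 = 1.6461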